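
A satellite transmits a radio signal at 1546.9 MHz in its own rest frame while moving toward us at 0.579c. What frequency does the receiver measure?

2995.8 MHz

Relativistic Doppler for frequency: f' = f₀ · √((1 + β)/(1 − β)).
f' = 1546.9 × √(1.5790/0.4210) = 1546.9 × 1.93664 ≈ 2995.8 MHz.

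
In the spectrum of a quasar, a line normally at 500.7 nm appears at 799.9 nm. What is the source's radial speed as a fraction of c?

λ'/λ₀ = 1.5976 > 1 (redshift), so the source is receding.
λ'/λ₀ = √((1 + β)/(1 − β)) for a receding source ⇒ β = (r² − 1)/(r² + 1) with r = λ'/λ₀.
β = (2.5522 − 1)/(2.5522 + 1) ≈ 0.437.

0.437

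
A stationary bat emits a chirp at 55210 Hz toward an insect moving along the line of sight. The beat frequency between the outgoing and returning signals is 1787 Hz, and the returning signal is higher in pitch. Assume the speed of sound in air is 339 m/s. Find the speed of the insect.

5.4 m/s

Double Doppler shift off a moving reflector: f₂ = f₀ · (v + u)/(v − u) (u > 0 toward emitter).
Returning signal is higher, so f₂ = f₀ + Δf = 55210 + 1787 = 56997 Hz.
Rearranging, u = v · (f₂ − f₀)/(f₂ + f₀) = 339 × 1787/112207 ≈ 5.4 m/s.
So the insect is moving at 5.4 m/s toward the emitter.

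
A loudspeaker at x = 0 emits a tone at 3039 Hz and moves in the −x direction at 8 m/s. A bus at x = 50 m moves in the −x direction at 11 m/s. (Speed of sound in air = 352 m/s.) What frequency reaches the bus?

The observer lies on the +x side, so the source is heading away from the observer and the observer is heading toward the source.
Both move, so f' = f · (v + v_o)/(v + v_s).
f' = 3039 × (352 + 11)/(352 + 8) = 3039 × 363/360 ≈ 3064 Hz.

3064 Hz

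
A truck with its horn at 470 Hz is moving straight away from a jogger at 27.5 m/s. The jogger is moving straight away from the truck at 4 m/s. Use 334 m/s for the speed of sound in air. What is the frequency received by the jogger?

429 Hz

Both move, so f' = f · (v − v_o)/(v + v_s).
f' = 470 × (334 − 4)/(334 + 27.5) = 470 × 330/361.5 ≈ 429 Hz.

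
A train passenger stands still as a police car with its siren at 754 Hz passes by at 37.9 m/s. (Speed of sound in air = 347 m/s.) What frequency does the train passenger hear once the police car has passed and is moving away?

Receding: f₂ = f · v/(v + v_s) = 754 × 347/384.9 ≈ 680 Hz.

680 Hz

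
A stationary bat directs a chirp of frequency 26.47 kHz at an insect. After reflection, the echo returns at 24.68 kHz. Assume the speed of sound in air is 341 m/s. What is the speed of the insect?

Double Doppler shift off a moving reflector: f₂ = f₀ · (v + u)/(v − u) (u > 0 toward emitter).
Rearranging, u = v · (f₂ − f₀)/(f₂ + f₀) = 341 × -1.79/51.15 ≈ -11.9 m/s.
So the insect is moving at 11.9 m/s away from the emitter.

11.9 m/s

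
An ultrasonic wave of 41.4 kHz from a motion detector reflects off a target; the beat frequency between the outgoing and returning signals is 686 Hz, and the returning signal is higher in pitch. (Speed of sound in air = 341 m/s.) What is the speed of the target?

Double Doppler shift off a moving reflector: f₂ = f₀ · (v + u)/(v − u) (u > 0 toward emitter).
Returning signal is higher, so f₂ = f₀ + Δf = 41400 + 686 = 42086 Hz.
Rearranging, u = v · (f₂ − f₀)/(f₂ + f₀) = 341 × 686/83486 ≈ 2.80 m/s.
So the target is moving at 2.80 m/s toward the emitter.

2.80 m/s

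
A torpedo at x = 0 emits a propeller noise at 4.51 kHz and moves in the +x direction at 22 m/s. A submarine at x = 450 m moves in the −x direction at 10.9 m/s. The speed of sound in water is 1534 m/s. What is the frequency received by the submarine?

The observer lies on the +x side, so the source is heading toward the observer and the observer is heading toward the source.
Both move, so f' = f · (v + v_o)/(v − v_s).
f' = 4.51 × (1534 + 10.9)/(1534 − 22) = 4.51 × 1544.9/1512 ≈ 4.61 kHz.

4.61 kHz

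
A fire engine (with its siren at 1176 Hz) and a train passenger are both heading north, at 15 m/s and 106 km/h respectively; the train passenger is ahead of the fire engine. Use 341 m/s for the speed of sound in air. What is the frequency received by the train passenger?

1124 Hz

106 km/h = 29.44 m/s.
The train passenger is ahead, so the fire engine is moving toward it while the train passenger is moving away from the fire engine.
With source approaching and observer receding, f' = f · (v − v_o)/(v − v_s).
f' = 1176 × (341 − 29.44)/(341 − 15) = 1176 × 311.56/326 ≈ 1124 Hz.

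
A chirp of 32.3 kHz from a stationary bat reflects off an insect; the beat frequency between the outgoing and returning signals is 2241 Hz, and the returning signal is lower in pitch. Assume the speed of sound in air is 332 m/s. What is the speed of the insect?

11.9 m/s

Double Doppler shift off a moving reflector: f₂ = f₀ · (v + u)/(v − u) (u > 0 toward emitter).
Returning signal is lower, so f₂ = f₀ − Δf = 32300 − 2241 = 30059 Hz.
Rearranging, u = v · (f₂ − f₀)/(f₂ + f₀) = 332 × -2241/62359 ≈ -11.9 m/s.
So the insect is moving at 11.9 m/s away from the emitter.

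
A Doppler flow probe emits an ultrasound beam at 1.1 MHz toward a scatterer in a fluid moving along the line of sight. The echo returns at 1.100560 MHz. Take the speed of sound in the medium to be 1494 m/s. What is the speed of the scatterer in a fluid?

0.38 m/s

Double Doppler shift off a moving reflector: f₂ = f₀ · (v + u)/(v − u) (u > 0 toward emitter).
Rearranging, u = v · (f₂ − f₀)/(f₂ + f₀) = 1494 × 0.000560/2.200560 ≈ 0.38 m/s.
So the scatterer in a fluid is moving at 0.38 m/s toward the emitter.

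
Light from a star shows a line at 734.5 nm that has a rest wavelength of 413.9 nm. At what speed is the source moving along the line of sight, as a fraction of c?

0.518

λ'/λ₀ = 1.7746 > 1 (redshift), so the source is receding.
λ'/λ₀ = √((1 + β)/(1 − β)) for a receding source ⇒ β = (r² − 1)/(r² + 1) with r = λ'/λ₀.
β = (3.1491 − 1)/(3.1491 + 1) ≈ 0.518.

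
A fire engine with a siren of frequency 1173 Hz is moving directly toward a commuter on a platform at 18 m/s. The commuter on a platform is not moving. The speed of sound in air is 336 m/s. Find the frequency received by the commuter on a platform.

1239 Hz

Moving source, stationary observer: f' = f · v/(v − v_s) since the source is approaching.
f' = 1173 × 336/(336 − 18) = 1173 × 336/318 ≈ 1239 Hz.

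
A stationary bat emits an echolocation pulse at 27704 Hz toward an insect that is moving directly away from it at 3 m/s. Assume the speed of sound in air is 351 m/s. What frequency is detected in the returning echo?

The insect first receives the wave as a moving observer: f₁ = f₀ · (v − u)/v = 27704 × (351 − 3)/351 ≈ 27467 Hz.
On reflection it acts as a source moving away from the stationary detector: f₂ = f₁ · v/(v + u) = 27467 × 351/354 ≈ 27234 Hz.
Equivalently f₂ = f₀ · (v − u)/(v + u).

27234 Hz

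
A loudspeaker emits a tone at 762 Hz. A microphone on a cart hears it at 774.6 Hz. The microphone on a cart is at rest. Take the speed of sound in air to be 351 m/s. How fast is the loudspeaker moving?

f' > f, so the loudspeaker is approaching.
f' = f · v/(v − v_s) ⇒ v_s = v · |1 − f/f'|.
v_s = 351 × |1 − 762/774.6| = 351 × 0.01627 ≈ 5.7 m/s.

5.7 m/s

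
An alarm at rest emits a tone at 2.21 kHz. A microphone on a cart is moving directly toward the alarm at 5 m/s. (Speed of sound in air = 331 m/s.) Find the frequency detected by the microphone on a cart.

Moving observer, stationary source: f' = f · (v + v_o)/v.
f' = 2.21 × (331 + 5)/331 = 2.21 × 336/331 ≈ 2.24 kHz.

2.24 kHz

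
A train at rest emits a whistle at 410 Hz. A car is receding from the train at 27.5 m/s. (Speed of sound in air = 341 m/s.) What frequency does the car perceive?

Only the observer moves, away from the source, so f' = f · (v − v_o)/v.
f' = 410 × (341 − 27.5)/341 = 410 × 313.5/341 ≈ 377 Hz.

377 Hz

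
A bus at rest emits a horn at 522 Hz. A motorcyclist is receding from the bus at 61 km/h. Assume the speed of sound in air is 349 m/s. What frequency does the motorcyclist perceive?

61 km/h = 16.94 m/s.
Only the observer moves, away from the source, so f' = f · (v − v_o)/v.
f' = 522 × (349 − 16.94)/349 = 522 × 332.06/349 ≈ 497 Hz.

497 Hz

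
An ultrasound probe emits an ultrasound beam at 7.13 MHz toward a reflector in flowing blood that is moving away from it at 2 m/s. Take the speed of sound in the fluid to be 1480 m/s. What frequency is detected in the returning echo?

At the reflector in flowing blood (a moving observer), f₁ = f₀ · (v − u)/v = 7.13 × 1478/1480 ≈ 7.120 MHz.
On reflection it acts as a source moving away from the stationary detector: f₂ = f₁ · v/(v + u) = 7.120 × 1480/1482 ≈ 7.111 MHz.
Equivalently f₂ = f₀ · (v − u)/(v + u).

7.111 MHz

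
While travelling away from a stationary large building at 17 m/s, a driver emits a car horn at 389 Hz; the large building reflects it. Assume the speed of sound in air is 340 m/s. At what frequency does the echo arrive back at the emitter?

The large building receives the sound from a moving source: f₁ = f₀ · v/(v + v_e) = 389 × 340/357 ≈ 370 Hz.
On the return leg the driver is a moving observer: f₂ = f₁ · (v − v_e)/v = 370 × 323/340 ≈ 352 Hz.
Equivalently f₂ = f₀ · (v − v_e)/(v + v_e).

352 Hz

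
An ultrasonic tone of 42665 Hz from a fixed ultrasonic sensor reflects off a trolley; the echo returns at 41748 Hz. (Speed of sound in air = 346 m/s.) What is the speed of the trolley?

3.8 m/s

Double Doppler shift off a moving reflector: f₂ = f₀ · (v + u)/(v − u) (u > 0 toward emitter).
Rearranging, u = v · (f₂ − f₀)/(f₂ + f₀) = 346 × -917/84413 ≈ -3.8 m/s.
So the trolley is moving at 3.8 m/s away from the emitter.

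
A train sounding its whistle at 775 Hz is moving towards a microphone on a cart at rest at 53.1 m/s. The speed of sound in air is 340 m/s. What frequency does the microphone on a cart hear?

Only the source moves, toward the listener, so f' = f · v/(v − v_s).
f' = 775 × 340/(340 − 53.1) = 775 × 340/286.9 ≈ 918 Hz.

918 Hz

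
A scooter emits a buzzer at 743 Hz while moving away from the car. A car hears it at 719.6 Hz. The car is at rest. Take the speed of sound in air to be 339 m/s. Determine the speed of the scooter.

f' = f · v/(v + v_s) ⇒ v_s = v · |1 − f/f'|.
v_s = 339 × |1 − 743/719.6| = 339 × 0.03252 ≈ 11.0 m/s.

11.0 m/s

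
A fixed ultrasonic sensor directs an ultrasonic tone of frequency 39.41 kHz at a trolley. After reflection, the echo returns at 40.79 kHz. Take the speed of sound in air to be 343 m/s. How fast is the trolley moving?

Double Doppler shift off a moving reflector: f₂ = f₀ · (v + u)/(v − u) (u > 0 toward emitter).
Rearranging, u = v · (f₂ − f₀)/(f₂ + f₀) = 343 × 1.38/80.20 ≈ 5.9 m/s.
So the trolley is moving at 5.9 m/s toward the emitter.

5.9 m/s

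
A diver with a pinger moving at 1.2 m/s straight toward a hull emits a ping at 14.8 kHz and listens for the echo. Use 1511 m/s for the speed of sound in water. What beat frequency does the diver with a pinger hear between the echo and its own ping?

23.5 Hz

The hull receives the sound from a moving source: f₁ = f₀ · v/(v − v_e) = 14.8 × 1511/1509.8 ≈ 14.8118 kHz.
On the return leg the diver with a pinger is a moving observer: f₂ = f₁ · (v + v_e)/v = 14.8118 × 1512.2/1511 ≈ 14.8235 kHz.
Beat against the emitted tone (with f₀ = 14800 Hz): |f₂ − f₀| = 2v_e·f₀/(v − v_e) = 2 × 1.2 × 14800/1509.8 ≈ 23.5 Hz.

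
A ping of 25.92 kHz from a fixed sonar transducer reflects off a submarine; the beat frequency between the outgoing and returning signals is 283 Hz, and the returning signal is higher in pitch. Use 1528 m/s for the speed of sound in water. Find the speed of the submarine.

8.3 m/s

Double Doppler shift off a moving reflector: f₂ = f₀ · (v + u)/(v − u) (u > 0 toward emitter).
Returning signal is higher, so f₂ = f₀ + Δf = 25920 + 283 = 26203 Hz.
Rearranging, u = v · (f₂ − f₀)/(f₂ + f₀) = 1528 × 283/52123 ≈ 8.3 m/s.
So the submarine is moving at 8.3 m/s toward the emitter.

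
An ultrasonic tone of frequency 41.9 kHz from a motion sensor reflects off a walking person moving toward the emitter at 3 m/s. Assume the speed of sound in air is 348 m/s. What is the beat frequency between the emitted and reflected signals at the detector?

At the walking person (a moving observer), f₁ = f₀ · (v + u)/v = 41.9 × 351/348 ≈ 42.261 kHz.
The reflection then acts as a moving source: f₂ = f₁ · v/(v − u) ≈ 42.629 kHz.
Beat frequency (with f₀ = 41900 Hz): |f₂ − f₀| = 2u·f₀/(v − u) = 2 × 3 × 41900/345 ≈ 729 Hz.

729 Hz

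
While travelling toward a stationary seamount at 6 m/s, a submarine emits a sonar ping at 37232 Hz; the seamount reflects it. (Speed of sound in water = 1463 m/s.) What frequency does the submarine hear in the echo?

37539 Hz

The seamount receives the sound from a moving source: f₁ = f₀ · v/(v − v_e) = 37232 × 1463/1457 ≈ 37385 Hz.
On the return leg the submarine is a moving observer: f₂ = f₁ · (v + v_e)/v = 37385 × 1469/1463 ≈ 37539 Hz.
Equivalently f₂ = f₀ · (v + v_e)/(v − v_e).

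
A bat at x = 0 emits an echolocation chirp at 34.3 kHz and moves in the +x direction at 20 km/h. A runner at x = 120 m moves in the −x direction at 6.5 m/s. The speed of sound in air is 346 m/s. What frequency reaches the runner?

35.5 kHz

20 km/h = 5.556 m/s.
The observer lies on the +x side, so the source is heading toward the observer and the observer is heading toward the source.
Both move, so f' = f · (v + v_o)/(v − v_s).
f' = 34.3 × (346 + 6.5)/(346 − 5.556) = 34.3 × 352.5/340.44 ≈ 35.5 kHz.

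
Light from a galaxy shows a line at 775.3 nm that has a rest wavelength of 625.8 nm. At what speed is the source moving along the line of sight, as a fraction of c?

0.211c

λ'/λ₀ = 1.2389 > 1 (redshift), so the source is receding.
λ'/λ₀ = √((1 + β)/(1 − β)) for a receding source ⇒ β = (r² − 1)/(r² + 1) with r = λ'/λ₀.
β = (1.5349 − 1)/(1.5349 + 1) ≈ 0.211.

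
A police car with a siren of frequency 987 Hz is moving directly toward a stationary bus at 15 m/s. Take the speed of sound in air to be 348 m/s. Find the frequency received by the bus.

Only the source moves, toward the listener, so f' = f · v/(v − v_s).
f' = 987 × 348/(348 − 15) = 987 × 348/333 ≈ 1031 Hz.

1031 Hz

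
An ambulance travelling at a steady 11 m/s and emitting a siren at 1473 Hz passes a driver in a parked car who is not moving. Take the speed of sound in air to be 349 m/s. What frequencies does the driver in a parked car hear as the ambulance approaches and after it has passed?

1521 Hz approaching; 1428 Hz receding

Approaching: f₁ = f · v/(v − v_s) = 1473 × 349/338 ≈ 1521 Hz.
Receding: f₂ = f · v/(v + v_s) = 1473 × 349/360 ≈ 1428 Hz.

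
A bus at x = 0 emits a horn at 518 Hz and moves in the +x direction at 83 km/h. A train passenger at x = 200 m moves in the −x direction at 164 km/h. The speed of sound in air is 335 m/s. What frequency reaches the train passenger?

632 Hz

83 km/h = 23.06 m/s; 164 km/h = 45.56 m/s.
The observer lies on the +x side, so the source is heading toward the observer and the observer is heading toward the source.
Both move, so f' = f · (v + v_o)/(v − v_s).
f' = 518 × (335 + 45.56)/(335 − 23.06) = 518 × 380.56/311.94 ≈ 632 Hz.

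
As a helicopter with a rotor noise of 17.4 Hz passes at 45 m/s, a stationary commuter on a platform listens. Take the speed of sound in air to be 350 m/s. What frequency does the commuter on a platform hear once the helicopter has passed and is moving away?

15.4 Hz

Receding: f₂ = f · v/(v + v_s) = 17.4 × 350/395 ≈ 15.4 Hz.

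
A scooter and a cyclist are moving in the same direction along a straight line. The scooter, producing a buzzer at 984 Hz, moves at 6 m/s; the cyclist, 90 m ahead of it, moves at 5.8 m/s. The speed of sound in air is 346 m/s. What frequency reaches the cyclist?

The cyclist is ahead, so the scooter is moving toward it while the cyclist is moving away from the scooter.
Both move, so f' = f · (v − v_o)/(v − v_s).
f' = 984 × (346 − 5.8)/(346 − 6) = 984 × 340.2/340 ≈ 985 Hz.

985 Hz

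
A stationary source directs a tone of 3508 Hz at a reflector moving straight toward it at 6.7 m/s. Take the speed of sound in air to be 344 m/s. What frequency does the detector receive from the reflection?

3647 Hz

The reflector first receives the wave as a moving observer: f₁ = f₀ · (v + u)/v = 3508 × (344 + 6.7)/344 ≈ 3576 Hz.
The reflection then acts as a moving source: f₂ = f₁ · v/(v − u) ≈ 3647 Hz.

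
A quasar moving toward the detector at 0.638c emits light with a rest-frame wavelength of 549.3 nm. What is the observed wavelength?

258.2 nm

Relativistic Doppler for wavelength: λ' = λ₀ · √((1 − β)/(1 + β)).
λ' = 549.3 × √(0.3620/1.6380) = 549.3 × 0.47011 ≈ 258.2 nm.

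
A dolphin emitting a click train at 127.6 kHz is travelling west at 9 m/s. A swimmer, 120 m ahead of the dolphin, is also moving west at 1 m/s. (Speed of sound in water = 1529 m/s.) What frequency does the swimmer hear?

128.3 kHz

The swimmer is ahead, so the dolphin is moving toward it while the swimmer is moving away from the dolphin.
With source approaching and observer receding, f' = f · (v − v_o)/(v − v_s).
f' = 127.6 × (1529 − 1)/(1529 − 9) = 127.6 × 1528/1520 ≈ 128.3 kHz.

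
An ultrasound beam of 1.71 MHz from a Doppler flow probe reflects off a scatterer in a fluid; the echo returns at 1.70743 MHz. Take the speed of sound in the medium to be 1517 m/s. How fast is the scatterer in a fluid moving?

1.14 m/s

Double Doppler shift off a moving reflector: f₂ = f₀ · (v + u)/(v − u) (u > 0 toward emitter).
Rearranging, u = v · (f₂ − f₀)/(f₂ + f₀) = 1517 × -0.00257/3.41743 ≈ -1.14 m/s.
So the scatterer in a fluid is moving at 1.14 m/s away from the emitter.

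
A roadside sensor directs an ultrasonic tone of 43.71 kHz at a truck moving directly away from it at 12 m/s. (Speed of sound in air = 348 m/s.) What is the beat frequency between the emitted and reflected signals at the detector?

2914 Hz

The truck first receives the wave as a moving observer: f₁ = f₀ · (v − u)/v = 43.71 × (348 − 12)/348 ≈ 42.20 kHz.
The reflection then acts as a moving source: f₂ = f₁ · v/(v + u) ≈ 40.80 kHz.
Beat frequency (with f₀ = 43710 Hz): |f₂ − f₀| = 2u·f₀/(v + u) = 2 × 12 × 43710/360 ≈ 2914 Hz.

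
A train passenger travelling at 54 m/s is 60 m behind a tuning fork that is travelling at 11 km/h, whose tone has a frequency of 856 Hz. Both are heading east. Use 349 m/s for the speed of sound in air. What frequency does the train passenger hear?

11 km/h = 3.056 m/s.
The train passenger is behind, so the tuning fork is moving away from it while the train passenger is moving toward the tuning fork.
With source receding and observer approaching, f' = f · (v + v_o)/(v + v_s).
f' = 856 × (349 + 54)/(349 + 3.056) = 856 × 403/352.06 ≈ 980 Hz.

980 Hz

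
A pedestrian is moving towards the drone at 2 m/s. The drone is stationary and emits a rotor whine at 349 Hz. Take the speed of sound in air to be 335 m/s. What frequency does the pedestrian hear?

Moving observer, stationary source: f' = f · (v + v_o)/v.
f' = 349 × (335 + 2)/335 = 349 × 337/335 ≈ 351 Hz.

351 Hz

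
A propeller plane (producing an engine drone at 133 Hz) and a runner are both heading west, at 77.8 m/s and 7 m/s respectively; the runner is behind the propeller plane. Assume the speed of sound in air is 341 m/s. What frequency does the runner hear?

111 Hz

The runner is behind, so the propeller plane is moving away from it while the runner is moving toward the propeller plane.
General Doppler shift: f' = f · (v + v_o)/(v + v_s).
f' = 133 × (341 + 7)/(341 + 77.8) = 133 × 348/418.8 ≈ 111 Hz.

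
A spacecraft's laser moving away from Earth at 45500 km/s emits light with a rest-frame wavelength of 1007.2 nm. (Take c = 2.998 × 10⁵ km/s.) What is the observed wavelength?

1173.7 nm

β = v/c = 45500/299800 = 0.1518.
Relativistic Doppler for wavelength: λ' = λ₀ · √((1 + β)/(1 − β)).
λ' = 1007.2 × √(1.1518/0.8482) = 1007.2 × 1.16527 ≈ 1173.7 nm.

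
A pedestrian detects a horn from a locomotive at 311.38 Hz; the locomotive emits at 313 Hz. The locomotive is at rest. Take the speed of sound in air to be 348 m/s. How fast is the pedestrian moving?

f' < f, so the pedestrian is receding.
f' = f · (v − v_o)/v ⇒ v_o = v · |f'/f − 1|.
v_o = 348 × |311.38/313 − 1| = 348 × 0.005176 ≈ 1.80 m/s.

1.80 m/s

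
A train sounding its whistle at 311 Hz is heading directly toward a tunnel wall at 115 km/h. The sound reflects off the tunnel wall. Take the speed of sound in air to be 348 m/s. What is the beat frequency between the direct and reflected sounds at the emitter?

115 km/h = 31.94 m/s.
The tunnel wall receives the sound from a moving source: f₁ = f₀ · v/(v − v_e) = 311 × 348/316.06 ≈ 342.4 Hz.
On the return leg the train is a moving observer: f₂ = f₁ · (v + v_e)/v = 342.4 × 379.94/348 ≈ 373.9 Hz.
Equivalently f₂ = f₀ · (v + v_e)/(v − v_e).
Beat against the emitted tone: |f₂ − f₀| = 2v_e·f₀/(v − v_e) = 2 × 31.94 × 311/316.06 ≈ 63 Hz.

63 Hz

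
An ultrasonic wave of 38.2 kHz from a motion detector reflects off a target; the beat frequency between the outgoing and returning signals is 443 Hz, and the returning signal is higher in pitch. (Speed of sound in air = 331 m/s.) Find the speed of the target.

1.91 m/s

Double Doppler shift off a moving reflector: f₂ = f₀ · (v + u)/(v − u) (u > 0 toward emitter).
Returning signal is higher, so f₂ = f₀ + Δf = 38200 + 443 = 38643 Hz.
Rearranging, u = v · (f₂ − f₀)/(f₂ + f₀) = 331 × 443/76843 ≈ 1.91 m/s.
So the target is moving at 1.91 m/s toward the emitter.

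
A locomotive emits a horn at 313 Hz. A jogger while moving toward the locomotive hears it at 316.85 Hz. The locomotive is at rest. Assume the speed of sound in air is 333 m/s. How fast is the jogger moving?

4.1 m/s

f' = f · (v + v_o)/v ⇒ v_o = v · |f'/f − 1|.
v_o = 333 × |316.85/313 − 1| = 333 × 0.0123 ≈ 4.1 m/s.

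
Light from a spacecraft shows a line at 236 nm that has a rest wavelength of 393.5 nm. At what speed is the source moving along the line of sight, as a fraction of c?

λ'/λ₀ = 0.5997 < 1 (blueshift), so the source is approaching.
λ'/λ₀ = √((1 − β)/(1 + β)) for an approaching source ⇒ β = (1 − r²)/(1 + r²) with r = λ'/λ₀.
β = (1 − 0.3597)/(1 + 0.3597) ≈ 0.471.

0.471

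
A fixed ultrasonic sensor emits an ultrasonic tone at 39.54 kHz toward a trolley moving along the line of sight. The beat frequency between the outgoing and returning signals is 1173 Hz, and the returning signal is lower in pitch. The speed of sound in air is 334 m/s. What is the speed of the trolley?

5.0 m/s

Double Doppler shift off a moving reflector: f₂ = f₀ · (v + u)/(v − u) (u > 0 toward emitter).
Returning signal is lower, so f₂ = f₀ − Δf = 39540 − 1173 = 38367 Hz.
Rearranging, u = v · (f₂ − f₀)/(f₂ + f₀) = 334 × -1173/77907 ≈ -5.0 m/s.
So the trolley is moving at 5.0 m/s away from the emitter.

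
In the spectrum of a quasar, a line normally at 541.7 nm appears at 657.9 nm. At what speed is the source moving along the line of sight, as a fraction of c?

λ'/λ₀ = 1.2145 > 1 (redshift), so the source is receding.
λ'/λ₀ = √((1 + β)/(1 − β)) for a receding source ⇒ β = (r² − 1)/(r² + 1) with r = λ'/λ₀.
β = (1.4750 − 1)/(1.4750 + 1) ≈ 0.192.

0.192c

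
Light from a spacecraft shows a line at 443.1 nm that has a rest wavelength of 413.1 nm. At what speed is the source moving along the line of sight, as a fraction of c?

0.070c

λ'/λ₀ = 1.0726 > 1 (redshift), so the source is receding.
λ'/λ₀ = √((1 + β)/(1 − β)) for a receding source ⇒ β = (r² − 1)/(r² + 1) with r = λ'/λ₀.
β = (1.1505 − 1)/(1.1505 + 1) ≈ 0.070.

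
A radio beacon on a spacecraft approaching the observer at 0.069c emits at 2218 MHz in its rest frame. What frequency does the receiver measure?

2376.7 MHz

Relativistic Doppler for frequency: f' = f₀ · √((1 + β)/(1 − β)).
f' = 2218 × √(1.0690/0.9310) = 2218 × 1.07155 ≈ 2376.7 MHz.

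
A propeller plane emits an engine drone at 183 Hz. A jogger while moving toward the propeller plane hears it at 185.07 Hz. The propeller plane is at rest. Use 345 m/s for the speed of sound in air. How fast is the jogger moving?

3.9 m/s

f' = f · (v + v_o)/v ⇒ v_o = v · |f'/f − 1|.
v_o = 345 × |185.07/183 − 1| = 345 × 0.01131 ≈ 3.9 m/s.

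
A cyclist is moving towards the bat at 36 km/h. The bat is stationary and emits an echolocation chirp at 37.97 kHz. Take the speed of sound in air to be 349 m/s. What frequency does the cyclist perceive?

39.1 kHz

36 km/h = 10 m/s.
Only the observer moves, toward the source, so f' = f · (v + v_o)/v.
f' = 37.97 × (349 + 10)/349 = 37.97 × 359/349 ≈ 39.1 kHz.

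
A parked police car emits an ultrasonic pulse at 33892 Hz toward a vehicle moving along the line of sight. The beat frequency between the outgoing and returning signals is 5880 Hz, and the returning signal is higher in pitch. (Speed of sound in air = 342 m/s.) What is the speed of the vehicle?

27 m/s

Double Doppler shift off a moving reflector: f₂ = f₀ · (v + u)/(v − u) (u > 0 toward emitter).
Returning signal is higher, so f₂ = f₀ + Δf = 33892 + 5880 = 39772 Hz.
Rearranging, u = v · (f₂ − f₀)/(f₂ + f₀) = 342 × 5880/73664 ≈ 27 m/s.
So the vehicle is moving at 27 m/s toward the emitter.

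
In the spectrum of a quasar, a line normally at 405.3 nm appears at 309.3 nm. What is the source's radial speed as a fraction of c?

λ'/λ₀ = 0.7631 < 1 (blueshift), so the source is approaching.
λ'/λ₀ = √((1 − β)/(1 + β)) for an approaching source ⇒ β = (1 − r²)/(1 + r²) with r = λ'/λ₀.
β = (1 − 0.5824)/(1 + 0.5824) ≈ 0.264.

0.264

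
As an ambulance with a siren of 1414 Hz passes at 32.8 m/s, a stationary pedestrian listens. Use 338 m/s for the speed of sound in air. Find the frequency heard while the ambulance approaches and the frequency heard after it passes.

Approaching: f₁ = f · v/(v − v_s) = 1414 × 338/305.2 ≈ 1566 Hz.
Receding: f₂ = f · v/(v + v_s) = 1414 × 338/370.8 ≈ 1289 Hz.

1566 Hz approaching; 1289 Hz receding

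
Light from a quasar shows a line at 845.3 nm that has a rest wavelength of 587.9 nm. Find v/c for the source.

λ'/λ₀ = 1.4378 > 1 (redshift), so the source is receding.
λ'/λ₀ = √((1 + β)/(1 − β)) for a receding source ⇒ β = (r² − 1)/(r² + 1) with r = λ'/λ₀.
β = (2.0674 − 1)/(2.0674 + 1) ≈ 0.348.

0.348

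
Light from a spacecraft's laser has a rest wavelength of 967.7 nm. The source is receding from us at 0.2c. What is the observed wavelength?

1185.2 nm

Relativistic Doppler for wavelength: λ' = λ₀ · √((1 + β)/(1 − β)).
λ' = 967.7 × √(1.2000/0.8000) = 967.7 × 1.22474 ≈ 1185.2 nm.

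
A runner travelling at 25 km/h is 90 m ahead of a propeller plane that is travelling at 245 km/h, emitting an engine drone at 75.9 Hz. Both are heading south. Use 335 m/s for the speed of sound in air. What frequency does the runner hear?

93 Hz

245 km/h = 68.06 m/s; 25 km/h = 6.944 m/s.
The runner is ahead, so the propeller plane is moving toward it while the runner is moving away from the propeller plane.
With source approaching and observer receding, f' = f · (v − v_o)/(v − v_s).
f' = 75.9 × (335 − 6.944)/(335 − 68.06) = 75.9 × 328.06/266.94 ≈ 93 Hz.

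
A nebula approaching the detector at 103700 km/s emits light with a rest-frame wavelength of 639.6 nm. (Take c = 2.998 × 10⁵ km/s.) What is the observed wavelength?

β = v/c = 103700/299800 = 0.3459.
Relativistic Doppler for wavelength: λ' = λ₀ · √((1 − β)/(1 + β)).
λ' = 639.6 × √(0.6541/1.3459) = 639.6 × 0.69714 ≈ 445.9 nm.

445.9 nm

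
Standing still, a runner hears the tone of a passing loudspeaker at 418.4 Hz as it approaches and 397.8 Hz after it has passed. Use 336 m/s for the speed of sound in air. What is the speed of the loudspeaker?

8.5 m/s

f₁/f₂ = (v + v_s)/(v − v_s), so v_s = v · (f₁ − f₂)/(f₁ + f₂).
v_s = 336 × (418.4 − 397.8)/(418.4 + 397.8) = 336 × 20.6/816.2 ≈ 8.5 m/s.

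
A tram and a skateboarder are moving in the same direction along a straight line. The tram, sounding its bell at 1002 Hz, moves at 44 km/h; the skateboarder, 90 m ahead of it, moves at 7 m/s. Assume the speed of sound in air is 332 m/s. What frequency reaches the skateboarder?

44 km/h = 12.22 m/s.
The skateboarder is ahead, so the tram is moving toward it while the skateboarder is moving away from the tram.
General Doppler shift: f' = f · (v − v_o)/(v − v_s).
f' = 1002 × (332 − 7)/(332 − 12.22) = 1002 × 325/319.78 ≈ 1018 Hz.

1018 Hz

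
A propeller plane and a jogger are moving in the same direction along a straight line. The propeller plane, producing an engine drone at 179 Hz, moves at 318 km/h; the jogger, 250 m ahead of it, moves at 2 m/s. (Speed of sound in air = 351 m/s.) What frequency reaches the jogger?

238 Hz

318 km/h = 88.33 m/s.
The jogger is ahead, so the propeller plane is moving toward it while the jogger is moving away from the propeller plane.
With source approaching and observer receding, f' = f · (v − v_o)/(v − v_s).
f' = 179 × (351 − 2)/(351 − 88.33) = 179 × 349/262.67 ≈ 238 Hz.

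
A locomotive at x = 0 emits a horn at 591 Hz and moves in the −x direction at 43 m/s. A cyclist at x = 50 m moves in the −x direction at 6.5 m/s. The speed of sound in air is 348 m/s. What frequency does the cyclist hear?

The observer lies on the +x side, so the source is heading away from the observer and the observer is heading toward the source.
Both move, so f' = f · (v + v_o)/(v + v_s).
f' = 591 × (348 + 6.5)/(348 + 43) = 591 × 354.5/391 ≈ 536 Hz.

536 Hz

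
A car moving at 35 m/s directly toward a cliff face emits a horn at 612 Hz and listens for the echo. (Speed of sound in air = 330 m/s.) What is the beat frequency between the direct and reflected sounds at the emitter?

145 Hz

The cliff face receives the sound from a moving source: f₁ = f₀ · v/(v − v_e) = 612 × 330/295 ≈ 684.6 Hz.
On the return leg the car is a moving observer: f₂ = f₁ · (v + v_e)/v = 684.6 × 365/330 ≈ 757.2 Hz.
Beat against the emitted tone: |f₂ − f₀| = 2v_e·f₀/(v − v_e) = 2 × 35 × 612/295 ≈ 145 Hz.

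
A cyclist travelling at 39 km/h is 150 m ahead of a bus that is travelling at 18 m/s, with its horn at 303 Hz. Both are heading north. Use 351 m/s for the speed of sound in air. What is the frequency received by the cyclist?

39 km/h = 10.83 m/s.
The cyclist is ahead, so the bus is moving toward it while the cyclist is moving away from the bus.
General Doppler shift: f' = f · (v − v_o)/(v − v_s).
f' = 303 × (351 − 10.83)/(351 − 18) = 303 × 340.17/333 ≈ 310 Hz.

310 Hz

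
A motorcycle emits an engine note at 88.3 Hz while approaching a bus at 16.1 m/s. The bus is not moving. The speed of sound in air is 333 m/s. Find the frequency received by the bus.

Only the source moves, toward the listener, so f' = f · v/(v − v_s).
f' = 88.3 × 333/(333 − 16.1) = 88.3 × 333/316.9 ≈ 93 Hz.

93 Hz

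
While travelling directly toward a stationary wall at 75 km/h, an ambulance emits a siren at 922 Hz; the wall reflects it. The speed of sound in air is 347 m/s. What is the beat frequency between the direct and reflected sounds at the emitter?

118 Hz

75 km/h = 20.83 m/s.
The wall receives the sound from a moving source: f₁ = f₀ · v/(v − v_e) = 922 × 347/326.17 ≈ 980.9 Hz.
On the return leg the ambulance is a moving observer: f₂ = f₁ · (v + v_e)/v = 980.9 × 367.83/347 ≈ 1039.8 Hz.
Beat against the emitted tone: |f₂ − f₀| = 2v_e·f₀/(v − v_e) = 2 × 20.83 × 922/326.17 ≈ 118 Hz.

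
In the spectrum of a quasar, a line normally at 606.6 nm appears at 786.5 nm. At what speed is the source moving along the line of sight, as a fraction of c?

λ'/λ₀ = 1.2966 > 1 (redshift), so the source is receding.
λ'/λ₀ = √((1 + β)/(1 − β)) for a receding source ⇒ β = (r² − 1)/(r² + 1) with r = λ'/λ₀.
β = (1.6811 − 1)/(1.6811 + 1) ≈ 0.254.

0.254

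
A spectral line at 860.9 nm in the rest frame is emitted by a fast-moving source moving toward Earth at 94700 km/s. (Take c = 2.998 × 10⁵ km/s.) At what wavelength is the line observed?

β = v/c = 94700/299800 = 0.3159.
Relativistic Doppler for wavelength: λ' = λ₀ · √((1 − β)/(1 + β)).
λ' = 860.9 × √(0.6841/1.3159) = 860.9 × 0.72104 ≈ 620.7 nm.

620.7 nm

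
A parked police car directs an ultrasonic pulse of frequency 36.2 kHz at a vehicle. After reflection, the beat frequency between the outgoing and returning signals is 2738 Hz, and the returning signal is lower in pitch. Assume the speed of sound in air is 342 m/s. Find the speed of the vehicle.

Double Doppler shift off a moving reflector: f₂ = f₀ · (v + u)/(v − u) (u > 0 toward emitter).
Returning signal is lower, so f₂ = f₀ − Δf = 36200 − 2738 = 33462 Hz.
Rearranging, u = v · (f₂ − f₀)/(f₂ + f₀) = 342 × -2738/69662 ≈ -13.4 m/s.
So the vehicle is moving at 13.4 m/s away from the emitter.

13.4 m/s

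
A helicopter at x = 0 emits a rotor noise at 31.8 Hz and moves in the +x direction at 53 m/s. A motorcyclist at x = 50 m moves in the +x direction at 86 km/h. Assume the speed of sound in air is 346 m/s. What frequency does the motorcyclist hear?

86 km/h = 23.89 m/s.
The observer lies on the +x side, so the source is heading toward the observer and the observer is heading away from the source.
With source approaching and observer receding, f' = f · (v − v_o)/(v − v_s).
f' = 31.8 × (346 − 23.89)/(346 − 53) = 31.8 × 322.11/293 ≈ 35.0 Hz.

35.0 Hz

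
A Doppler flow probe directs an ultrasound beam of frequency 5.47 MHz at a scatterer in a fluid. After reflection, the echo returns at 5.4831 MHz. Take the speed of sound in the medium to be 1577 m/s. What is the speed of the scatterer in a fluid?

1.89 m/s

Double Doppler shift off a moving reflector: f₂ = f₀ · (v + u)/(v − u) (u > 0 toward emitter).
Rearranging, u = v · (f₂ − f₀)/(f₂ + f₀) = 1577 × 0.0131/10.9531 ≈ 1.89 m/s.
So the scatterer in a fluid is moving at 1.89 m/s toward the emitter.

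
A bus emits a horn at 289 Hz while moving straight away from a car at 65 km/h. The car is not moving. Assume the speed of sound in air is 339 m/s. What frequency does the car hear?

65 km/h = 18.06 m/s.
Moving source, stationary observer: f' = f · v/(v + v_s) since the source is receding.
f' = 289 × 339/(339 + 18.06) = 289 × 339/357.1 ≈ 274 Hz.

274 Hz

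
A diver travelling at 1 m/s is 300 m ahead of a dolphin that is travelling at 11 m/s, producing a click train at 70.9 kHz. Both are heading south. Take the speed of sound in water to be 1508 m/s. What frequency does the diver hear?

The diver is ahead, so the dolphin is moving toward it while the diver is moving away from the dolphin.
With source approaching and observer receding, f' = f · (v − v_o)/(v − v_s).
f' = 70.9 × (1508 − 1)/(1508 − 11) = 70.9 × 1507/1497 ≈ 71.4 kHz.

71.4 kHz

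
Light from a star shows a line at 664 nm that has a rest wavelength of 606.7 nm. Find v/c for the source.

0.090c

λ'/λ₀ = 1.0944 > 1 (redshift), so the source is receding.
λ'/λ₀ = √((1 + β)/(1 − β)) for a receding source ⇒ β = (r² − 1)/(r² + 1) with r = λ'/λ₀.
β = (1.1978 − 1)/(1.1978 + 1) ≈ 0.090.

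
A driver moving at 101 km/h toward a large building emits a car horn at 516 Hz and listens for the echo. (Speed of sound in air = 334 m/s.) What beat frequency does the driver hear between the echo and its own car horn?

95 Hz

101 km/h = 28.06 m/s.
The large building receives the sound from a moving source: f₁ = f₀ · v/(v − v_e) = 516 × 334/305.94 ≈ 563.3 Hz.
On the return leg the driver is a moving observer: f₂ = f₁ · (v + v_e)/v = 563.3 × 362.06/334 ≈ 610.6 Hz.
Equivalently f₂ = f₀ · (v + v_e)/(v − v_e).
Beat against the emitted tone: |f₂ − f₀| = 2v_e·f₀/(v − v_e) = 2 × 28.06 × 516/305.94 ≈ 95 Hz.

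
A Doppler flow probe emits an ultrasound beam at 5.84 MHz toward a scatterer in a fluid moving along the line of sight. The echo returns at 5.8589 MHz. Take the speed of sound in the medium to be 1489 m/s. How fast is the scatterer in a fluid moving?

Double Doppler shift off a moving reflector: f₂ = f₀ · (v + u)/(v − u) (u > 0 toward emitter).
Rearranging, u = v · (f₂ − f₀)/(f₂ + f₀) = 1489 × 0.0189/11.6989 ≈ 2.41 m/s.
So the scatterer in a fluid is moving at 2.41 m/s toward the emitter.

2.41 m/s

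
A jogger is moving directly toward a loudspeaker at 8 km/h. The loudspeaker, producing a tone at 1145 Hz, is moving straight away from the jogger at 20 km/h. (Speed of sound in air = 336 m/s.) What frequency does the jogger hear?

1134 Hz

20 km/h = 5.556 m/s; 8 km/h = 2.222 m/s.
With source receding and observer approaching, f' = f · (v + v_o)/(v + v_s).
f' = 1145 × (336 + 2.222)/(336 + 5.556) = 1145 × 338.22/341.56 ≈ 1134 Hz.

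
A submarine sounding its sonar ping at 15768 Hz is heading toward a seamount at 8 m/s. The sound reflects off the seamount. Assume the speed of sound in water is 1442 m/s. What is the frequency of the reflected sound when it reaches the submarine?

15944 Hz

The seamount receives the sound from a moving source: f₁ = f₀ · v/(v − v_e) = 15768 × 1442/1434 ≈ 15856 Hz.
On the return leg the submarine is a moving observer: f₂ = f₁ · (v + v_e)/v = 15856 × 1450/1442 ≈ 15944 Hz.
Equivalently f₂ = f₀ · (v + v_e)/(v − v_e).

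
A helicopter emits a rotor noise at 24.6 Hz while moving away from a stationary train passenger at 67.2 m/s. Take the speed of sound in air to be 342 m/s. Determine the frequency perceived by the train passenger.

20.6 Hz

Moving source, stationary observer: f' = f · v/(v + v_s) since the source is receding.
f' = 24.6 × 342/(342 + 67.2) = 24.6 × 342/409.2 ≈ 20.6 Hz.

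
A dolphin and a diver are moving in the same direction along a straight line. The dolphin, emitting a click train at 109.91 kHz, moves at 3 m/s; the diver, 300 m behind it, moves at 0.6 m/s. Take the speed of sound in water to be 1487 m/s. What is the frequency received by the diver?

109.7 kHz

The diver is behind, so the dolphin is moving away from it while the diver is moving toward the dolphin.
With source receding and observer approaching, f' = f · (v + v_o)/(v + v_s).
f' = 109.91 × (1487 + 0.6)/(1487 + 3) = 109.91 × 1487.6/1490 ≈ 109.7 kHz.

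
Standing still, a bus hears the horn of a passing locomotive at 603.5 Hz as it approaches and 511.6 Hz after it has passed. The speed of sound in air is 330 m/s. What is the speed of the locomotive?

f₁/f₂ = (v + v_s)/(v − v_s), so v_s = v · (f₁ − f₂)/(f₁ + f₂).
v_s = 330 × (603.5 − 511.6)/(603.5 + 511.6) = 330 × 91.9/1115.1 ≈ 27 m/s.

27 m/s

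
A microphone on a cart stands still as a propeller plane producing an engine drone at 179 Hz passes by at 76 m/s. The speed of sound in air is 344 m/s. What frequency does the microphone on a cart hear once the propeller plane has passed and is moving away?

147 Hz

Receding: f₂ = f · v/(v + v_s) = 179 × 344/420 ≈ 147 Hz.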